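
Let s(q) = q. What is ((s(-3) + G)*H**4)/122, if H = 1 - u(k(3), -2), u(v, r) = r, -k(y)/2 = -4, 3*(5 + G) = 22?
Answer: -27/61 ≈ -0.44262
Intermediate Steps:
G = 7/3 (G = -5 + (1/3)*22 = -5 + 22/3 = 7/3 ≈ 2.3333)
k(y) = 8 (k(y) = -2*(-4) = 8)
H = 3 (H = 1 - 1*(-2) = 1 + 2 = 3)
((s(-3) + G)*H**4)/122 = ((-3 + 7/3)*3**4)/122 = -2/3*81*(1/122) = -54*1/122 = -27/61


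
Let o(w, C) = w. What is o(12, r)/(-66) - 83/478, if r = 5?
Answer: -1869/5258 ≈ -0.35546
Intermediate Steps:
o(12, r)/(-66) - 83/478 = 12/(-66) - 83/478 = 12*(-1/66) - 83*1/478 = -2/11 - 83/478 = -1869/5258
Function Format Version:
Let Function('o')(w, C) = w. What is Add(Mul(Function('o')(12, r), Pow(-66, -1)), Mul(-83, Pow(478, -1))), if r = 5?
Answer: Rational(-1869, 5258) ≈ -0.35546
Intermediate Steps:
Add(Mul(Function('o')(12, r), Pow(-66, -1)), Mul(-83, Pow(478, -1))) = Add(Mul(12, Pow(-66, -1)), Mul(-83, Pow(478, -1))) = Add(Mul(12, Rational(-1, 66)), Mul(-83, Rational(1, 478))) = Add(Rational(-2, 11), Rational(-83, 478)) = Rational(-1869, 5258)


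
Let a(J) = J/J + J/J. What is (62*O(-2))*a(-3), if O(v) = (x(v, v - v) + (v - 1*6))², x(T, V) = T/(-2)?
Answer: 6076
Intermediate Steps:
x(T, V) = -T/2 (x(T, V) = T*(-½) = -T/2)
a(J) = 2 (a(J) = 1 + 1 = 2)
O(v) = (-6 + v/2)² (O(v) = (-v/2 + (v - 1*6))² = (-v/2 + (v - 6))² = (-v/2 + (-6 + v))² = (-6 + v/2)²)
(62*O(-2))*a(-3) = (62*((-12 - 2)²/4))*2 = (62*((¼)*(-14)²))*2 = (62*((¼)*196))*2 = (62*49)*2 = 3038*2 = 6076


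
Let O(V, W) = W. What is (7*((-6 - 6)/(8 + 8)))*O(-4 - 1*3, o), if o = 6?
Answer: -63/2 ≈ -31.500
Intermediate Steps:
(7*((-6 - 6)/(8 + 8)))*O(-4 - 1*3, o) = (7*((-6 - 6)/(8 + 8)))*6 = (7*(-12/16))*6 = (7*(-12*1/16))*6 = (7*(-¾))*6 = -21/4*6 = -63/2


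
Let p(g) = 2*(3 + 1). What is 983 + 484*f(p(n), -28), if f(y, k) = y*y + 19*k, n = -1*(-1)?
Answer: -225529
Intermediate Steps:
n = 1
p(g) = 8 (p(g) = 2*4 = 8)
f(y, k) = y² + 19*k
983 + 484*f(p(n), -28) = 983 + 484*(8² + 19*(-28)) = 983 + 484*(64 - 532) = 983 + 484*(-468) = 983 - 226512 = -225529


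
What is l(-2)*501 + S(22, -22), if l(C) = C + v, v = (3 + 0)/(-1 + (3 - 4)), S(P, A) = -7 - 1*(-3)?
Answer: -3515/2 ≈ -1757.5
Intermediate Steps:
S(P, A) = -4 (S(P, A) = -7 + 3 = -4)
v = -3/2 (v = 3/(-1 - 1) = 3/(-2) = 3*(-½) = -3/2 ≈ -1.5000)
l(C) = -3/2 + C (l(C) = C - 3/2 = -3/2 + C)
l(-2)*501 + S(22, -22) = (-3/2 - 2)*501 - 4 = -7/2*501 - 4 = -3507/2 - 4 = -3515/2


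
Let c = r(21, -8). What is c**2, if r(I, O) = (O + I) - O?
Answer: 441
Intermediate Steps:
r(I, O) = I (r(I, O) = (I + O) - O = I)
c = 21
c**2 = 21**2 = 441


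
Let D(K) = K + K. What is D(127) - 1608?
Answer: -1354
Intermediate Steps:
D(K) = 2*K
D(127) - 1608 = 2*127 - 1608 = 254 - 1608 = -1354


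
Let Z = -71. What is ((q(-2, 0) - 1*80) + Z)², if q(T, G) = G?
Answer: 22801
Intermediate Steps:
((q(-2, 0) - 1*80) + Z)² = ((0 - 1*80) - 71)² = ((0 - 80) - 71)² = (-80 - 71)² = (-151)² = 22801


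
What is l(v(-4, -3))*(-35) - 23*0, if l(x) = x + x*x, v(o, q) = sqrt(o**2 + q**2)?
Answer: -1050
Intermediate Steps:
l(x) = x + x**2
l(v(-4, -3))*(-35) - 23*0 = (sqrt((-4)**2 + (-3)**2)*(1 + sqrt((-4)**2 + (-3)**2)))*(-35) - 23*0 = (sqrt(16 + 9)*(1 + sqrt(16 + 9)))*(-35) + 0 = (sqrt(25)*(1 + sqrt(25)))*(-35) + 0 = (5*(1 + 5))*(-35) + 0 = (5*6)*(-35) + 0 = 30*(-35) + 0 = -1050 + 0 = -1050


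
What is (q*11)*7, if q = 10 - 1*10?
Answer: 0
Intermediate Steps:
q = 0 (q = 10 - 10 = 0)
(q*11)*7 = (0*11)*7 = 0*7 = 0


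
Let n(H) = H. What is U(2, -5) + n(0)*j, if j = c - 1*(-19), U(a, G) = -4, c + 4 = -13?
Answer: -4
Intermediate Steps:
c = -17 (c = -4 - 13 = -17)
j = 2 (j = -17 - 1*(-19) = -17 + 19 = 2)
U(2, -5) + n(0)*j = -4 + 0*2 = -4 + 0 = -4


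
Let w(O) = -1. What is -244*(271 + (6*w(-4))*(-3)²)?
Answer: -52948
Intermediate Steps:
-244*(271 + (6*w(-4))*(-3)²) = -244*(271 + (6*(-1))*(-3)²) = -244*(271 - 6*9) = -244*(271 - 54) = -244*217 = -52948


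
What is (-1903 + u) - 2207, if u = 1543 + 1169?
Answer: -1398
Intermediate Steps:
u = 2712
(-1903 + u) - 2207 = (-1903 + 2712) - 2207 = 809 - 2207 = -1398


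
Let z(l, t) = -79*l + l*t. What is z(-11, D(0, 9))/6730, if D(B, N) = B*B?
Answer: 869/6730 ≈ 0.12912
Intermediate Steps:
D(B, N) = B²
z(-11, D(0, 9))/6730 = -11*(-79 + 0²)/6730 = -11*(-79 + 0)*(1/6730) = -11*(-79)*(1/6730) = 869*(1/6730) = 869/6730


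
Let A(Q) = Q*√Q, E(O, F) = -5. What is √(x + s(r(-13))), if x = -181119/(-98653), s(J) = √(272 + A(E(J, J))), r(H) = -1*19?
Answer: √(17867932707 + 9732414409*√(272 - 5*I*√5))/98653 ≈ 4.2818 - 0.039573*I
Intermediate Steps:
r(H) = -19
A(Q) = Q^(3/2)
s(J) = √(272 - 5*I*√5) (s(J) = √(272 + (-5)^(3/2)) = √(272 - 5*I*√5))
x = 181119/98653 (x = -181119*(-1/98653) = 181119/98653 ≈ 1.8359)
√(x + s(r(-13))) = √(181119/98653 + √(272 - 5*I*√5))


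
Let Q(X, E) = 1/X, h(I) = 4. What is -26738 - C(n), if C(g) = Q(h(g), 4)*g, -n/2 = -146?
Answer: -26811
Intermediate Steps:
n = 292 (n = -2*(-146) = 292)
C(g) = g/4
-26738 - C(n) = -26738 - 292/4 = -26738 - 1*73 = -26738 - 73 = -26811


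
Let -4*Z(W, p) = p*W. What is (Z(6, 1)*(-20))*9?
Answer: 270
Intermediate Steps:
Z(W, p) = -W*p/4 (Z(W, p) = -p*W/4 = -W*p/4)
(Z(6, 1)*(-20))*9 = (-¼*6*1*(-20))*9 = -3/2*(-20)*9 = 30*9 = 270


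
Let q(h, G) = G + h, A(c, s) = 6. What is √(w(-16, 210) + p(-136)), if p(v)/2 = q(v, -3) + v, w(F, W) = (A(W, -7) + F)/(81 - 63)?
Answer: I*√4955/3 ≈ 23.464*I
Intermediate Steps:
w(F, W) = ⅓ + F/18 (w(F, W) = (6 + F)/(81 - 63) = (6 + F)/18 = (6 + F)*(1/18) = ⅓ + F/18)
p(v) = -6 + 4*v (p(v) = 2*((-3 + v) + v) = 2*(-3 + 2*v) = -6 + 4*v)
√(w(-16, 210) + p(-136)) = √((⅓ + (1/18)*(-16)) + (-6 + 4*(-136))) = √((⅓ - 8/9) + (-6 - 544)) = √(-5/9 - 550) = √(-4955/9) = I*√4955/3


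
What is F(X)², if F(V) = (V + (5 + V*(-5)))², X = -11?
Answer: 5764801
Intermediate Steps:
F(V) = (5 - 4*V)² (F(V) = (V + (5 - 5*V))² = (5 - 4*V)²)
F(X)² = ((-5 + 4*(-11))²)² = ((-5 - 44)²)² = ((-49)²)² = 2401² = 5764801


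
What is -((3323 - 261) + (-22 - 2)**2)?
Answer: -3638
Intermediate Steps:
-((3323 - 261) + (-22 - 2)**2) = -(3062 + (-24)**2) = -(3062 + 576) = -1*3638 = -3638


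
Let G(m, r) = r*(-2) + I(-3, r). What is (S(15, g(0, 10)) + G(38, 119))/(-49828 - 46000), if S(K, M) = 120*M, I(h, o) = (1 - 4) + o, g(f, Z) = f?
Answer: 61/47914 ≈ 0.0012731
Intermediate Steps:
I(h, o) = -3 + o
G(m, r) = -3 - r (G(m, r) = r*(-2) + (-3 + r) = -2*r + (-3 + r) = -3 - r)
(S(15, g(0, 10)) + G(38, 119))/(-49828 - 46000) = (120*0 + (-3 - 1*119))/(-49828 - 46000) = (0 + (-3 - 119))/(-95828) = (0 - 122)*(-1/95828) = -122*(-1/95828) = 61/47914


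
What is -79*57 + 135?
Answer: -4368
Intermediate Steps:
-79*57 + 135 = -4503 + 135 = -4368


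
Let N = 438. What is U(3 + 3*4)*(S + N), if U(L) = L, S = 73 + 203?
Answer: 10710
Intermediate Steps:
S = 276
U(3 + 3*4)*(S + N) = (3 + 3*4)*(276 + 438) = (3 + 12)*714 = 15*714 = 10710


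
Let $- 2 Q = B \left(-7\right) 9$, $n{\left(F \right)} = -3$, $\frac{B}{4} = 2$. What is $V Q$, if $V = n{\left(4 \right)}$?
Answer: $-756$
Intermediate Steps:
$B = 8$ ($B = 4 \cdot 2 = 8$)
$V = -3$
$Q = 252$ ($Q = - \frac{8 \left(-7\right) 9}{2} = - \frac{\left(-56\right) 9}{2} = \left(- \frac{1}{2}\right) \left(-504\right) = 252$)
$V Q = \left(-3\right) 252 = -756$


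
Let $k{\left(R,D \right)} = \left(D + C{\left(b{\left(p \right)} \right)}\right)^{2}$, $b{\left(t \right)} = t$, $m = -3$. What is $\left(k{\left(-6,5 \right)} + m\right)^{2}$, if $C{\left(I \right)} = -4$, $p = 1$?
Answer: $4$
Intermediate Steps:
$k{\left(R,D \right)} = \left(-4 + D\right)^{2}$ ($k{\left(R,D \right)} = \left(D - 4\right)^{2} = \left(-4 + D\right)^{2}$)
$\left(k{\left(-6,5 \right)} + m\right)^{2} = \left(\left(-4 + 5\right)^{2} - 3\right)^{2} = \left(1^{2} - 3\right)^{2} = \left(1 - 3\right)^{2} = \left(-2\right)^{2} = 4$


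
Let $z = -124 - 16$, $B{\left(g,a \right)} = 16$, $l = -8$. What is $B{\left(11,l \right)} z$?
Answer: $-2240$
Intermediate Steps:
$z = -140$
$B{\left(11,l \right)} z = 16 \left(-140\right) = -2240$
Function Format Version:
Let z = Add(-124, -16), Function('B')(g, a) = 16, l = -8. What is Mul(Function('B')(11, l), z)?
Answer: -2240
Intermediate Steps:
z = -140
Mul(Function('B')(11, l), z) = Mul(16, -140) = -2240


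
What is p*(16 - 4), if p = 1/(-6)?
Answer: -2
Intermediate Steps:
p = -⅙ ≈ -0.16667
p*(16 - 4) = -(16 - 4)/6 = -⅙*12 = -2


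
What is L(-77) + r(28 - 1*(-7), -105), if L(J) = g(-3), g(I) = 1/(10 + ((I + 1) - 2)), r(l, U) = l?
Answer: 211/6 ≈ 35.167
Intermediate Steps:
g(I) = 1/(9 + I) (g(I) = 1/(10 + ((1 + I) - 2)) = 1/(10 + (-1 + I)) = 1/(9 + I))
L(J) = ⅙ (L(J) = 1/(9 - 3) = 1/6 = ⅙)
L(-77) + r(28 - 1*(-7), -105) = ⅙ + (28 - 1*(-7)) = ⅙ + (28 + 7) = ⅙ + 35 = 211/6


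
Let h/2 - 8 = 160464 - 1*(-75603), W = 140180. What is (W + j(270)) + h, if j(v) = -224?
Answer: 612106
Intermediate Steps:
h = 472150 (h = 16 + 2*(160464 - 1*(-75603)) = 16 + 2*(160464 + 75603) = 16 + 2*236067 = 16 + 472134 = 472150)
(W + j(270)) + h = (140180 - 224) + 472150 = 139956 + 472150 = 612106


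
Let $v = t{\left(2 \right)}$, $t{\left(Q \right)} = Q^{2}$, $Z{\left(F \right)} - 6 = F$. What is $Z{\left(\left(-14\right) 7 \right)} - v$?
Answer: $-96$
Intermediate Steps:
$Z{\left(F \right)} = 6 + F$
$v = 4$ ($v = 2^{2} = 4$)
$Z{\left(\left(-14\right) 7 \right)} - v = \left(6 - 98\right) - 4 = -92 - 4 = -96$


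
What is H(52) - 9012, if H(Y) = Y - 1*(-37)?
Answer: -8923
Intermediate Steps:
H(Y) = 37 + Y (H(Y) = Y + 37 = 37 + Y)
H(52) - 9012 = (37 + 52) - 9012 = 89 - 9012 = -8923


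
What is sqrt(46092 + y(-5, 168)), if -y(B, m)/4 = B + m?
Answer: 8*sqrt(710) ≈ 213.17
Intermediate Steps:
y(B, m) = -4*B - 4*m (y(B, m) = -4*(B + m) = -4*B - 4*m)
sqrt(46092 + y(-5, 168)) = sqrt(46092 + (-4*(-5) - 4*168)) = sqrt(46092 + (20 - 672)) = sqrt(46092 - 652) = sqrt(45440) = 8*sqrt(710)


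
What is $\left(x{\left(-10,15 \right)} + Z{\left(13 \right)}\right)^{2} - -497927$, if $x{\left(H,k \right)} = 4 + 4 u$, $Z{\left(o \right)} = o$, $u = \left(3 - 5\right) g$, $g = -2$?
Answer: $499016$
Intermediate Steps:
$u = 4$ ($u = \left(3 - 5\right) \left(-2\right) = \left(-2\right) \left(-2\right) = 4$)
$x{\left(H,k \right)} = 20$ ($x{\left(H,k \right)} = 4 + 4 \cdot 4 = 4 + 16 = 20$)
$\left(x{\left(-10,15 \right)} + Z{\left(13 \right)}\right)^{2} - -497927 = \left(20 + 13\right)^{2} - -497927 = 33^{2} + 497927 = 1089 + 497927 = 499016$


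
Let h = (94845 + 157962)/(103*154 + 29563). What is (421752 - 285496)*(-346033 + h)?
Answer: -2141712169479808/45425 ≈ -4.7148e+10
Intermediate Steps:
h = 252807/45425 (h = 252807/(15862 + 29563) = 252807/45425 ≈ 5.5654)
(421752 - 285496)*(-346033 + h) = (421752 - 285496)*(-346033 + 252807/45425) = 136256*(-15718296218/45425) = -2141712169479808/45425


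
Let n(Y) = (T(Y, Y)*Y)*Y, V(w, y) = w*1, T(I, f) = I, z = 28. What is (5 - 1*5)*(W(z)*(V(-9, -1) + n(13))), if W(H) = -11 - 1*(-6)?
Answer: 0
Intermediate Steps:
V(w, y) = w
W(H) = -5 (W(H) = -11 + 6 = -5)
n(Y) = Y³ (n(Y) = (Y*Y)*Y = Y²*Y = Y³)
(5 - 1*5)*(W(z)*(V(-9, -1) + n(13))) = (5 - 1*5)*(-5*(-9 + 13³)) = (5 - 5)*(-5*(-9 + 2197)) = 0*(-5*2188) = 0*(-10940) = 0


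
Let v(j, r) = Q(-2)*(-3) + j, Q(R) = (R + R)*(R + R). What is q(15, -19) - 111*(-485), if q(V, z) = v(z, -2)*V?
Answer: 52830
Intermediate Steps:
Q(R) = 4*R**2 (Q(R) = (2*R)*(2*R) = 4*R**2)
v(j, r) = -48 + j (v(j, r) = (4*(-2)**2)*(-3) + j = (4*4)*(-3) + j = 16*(-3) + j = -48 + j)
q(V, z) = V*(-48 + z) (q(V, z) = (-48 + z)*V = V*(-48 + z))
q(15, -19) - 111*(-485) = 15*(-48 - 19) - 111*(-485) = 15*(-67) + 53835 = -1005 + 53835 = 52830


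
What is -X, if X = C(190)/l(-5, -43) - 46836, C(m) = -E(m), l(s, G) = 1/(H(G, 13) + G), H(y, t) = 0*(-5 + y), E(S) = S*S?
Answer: -1505464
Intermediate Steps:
E(S) = S²
H(y, t) = 0
l(s, G) = 1/G (l(s, G) = 1/(0 + G) = 1/G)
C(m) = -m²
X = 1505464 (X = (-1*190²)/(1/(-43)) - 46836 = (-1*36100)/(-1/43) - 46836 = -36100*(-43) - 46836 = 1552300 - 46836 = 1505464)
-X = -1*1505464 = -1505464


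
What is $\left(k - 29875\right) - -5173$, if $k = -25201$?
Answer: $-49903$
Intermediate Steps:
$\left(k - 29875\right) - -5173 = \left(-25201 - 29875\right) - -5173 = -55076 + \left(-9545 + 14718\right) = -55076 + 5173 = -49903$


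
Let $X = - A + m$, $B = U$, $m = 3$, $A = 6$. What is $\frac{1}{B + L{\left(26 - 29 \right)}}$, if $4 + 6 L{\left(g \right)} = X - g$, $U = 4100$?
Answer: $\frac{3}{12298} \approx 0.00024394$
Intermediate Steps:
$B = 4100$
$X = -3$ ($X = \left(-1\right) 6 + 3 = -6 + 3 = -3$)
$L{\left(g \right)} = - \frac{7}{6} - \frac{g}{6}$ ($L{\left(g \right)} = - \frac{2}{3} + \frac{-3 - g}{6} = - \frac{2}{3} - \left(\frac{1}{2} + \frac{g}{6}\right) = - \frac{7}{6} - \frac{g}{6}$)
$\frac{1}{B + L{\left(26 - 29 \right)}} = \frac{1}{4100 - \left(\frac{7}{6} + \frac{26 - 29}{6}\right)} = \frac{1}{4100 - \frac{2}{3}} = \frac{1}{\frac{12298}{3}} = \frac{3}{12298}$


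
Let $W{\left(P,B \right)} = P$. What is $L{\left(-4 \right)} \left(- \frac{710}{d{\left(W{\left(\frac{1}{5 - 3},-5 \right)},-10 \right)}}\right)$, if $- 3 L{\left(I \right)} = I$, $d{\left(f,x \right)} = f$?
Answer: $- \frac{5680}{3} \approx -1893.3$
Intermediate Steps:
$L{\left(I \right)} = - \frac{I}{3}$
$L{\left(-4 \right)} \left(- \frac{710}{d{\left(W{\left(\frac{1}{5 - 3},-5 \right)},-10 \right)}}\right) = \left(- \frac{1}{3}\right) \left(-4\right) \left(- \frac{710}{\frac{1}{5 - 3}}\right) = \frac{4 \left(- \frac{710}{\frac{1}{2}}\right)}{3} = \frac{4 \left(- 710 \frac{1}{\frac{1}{2}}\right)}{3} = \frac{4 \left(\left(-710\right) 2\right)}{3} = \frac{4}{3} \left(-1420\right) = - \frac{5680}{3}$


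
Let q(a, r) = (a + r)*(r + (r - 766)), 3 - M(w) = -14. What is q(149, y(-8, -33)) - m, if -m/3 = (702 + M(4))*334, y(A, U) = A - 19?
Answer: 620398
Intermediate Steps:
y(A, U) = -19 + A
M(w) = 17 (M(w) = 3 - 1*(-14) = 3 + 14 = 17)
m = -720438 (m = -3*(702 + 17)*334 = -2157*334 = -3*240146 = -720438)
q(a, r) = (-766 + 2*r)*(a + r) (q(a, r) = (a + r)*(r + (-766 + r)) = (a + r)*(-766 + 2*r) = (-766 + 2*r)*(a + r))
q(149, y(-8, -33)) - m = (-766*149 - 766*(-19 - 8) + 2*(-19 - 8)² + 2*149*(-19 - 8)) - 1*(-720438) = (-114134 - 766*(-27) + 2*(-27)² + 2*149*(-27)) + 720438 = (-114134 + 20682 + 2*729 - 8046) + 720438 = (-114134 + 20682 + 1458 - 8046) + 720438 = -100040 + 720438 = 620398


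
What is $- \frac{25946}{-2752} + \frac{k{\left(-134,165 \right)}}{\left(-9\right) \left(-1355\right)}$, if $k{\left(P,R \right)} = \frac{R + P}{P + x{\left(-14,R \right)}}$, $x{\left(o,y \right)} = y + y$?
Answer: $\frac{7752091679}{822235680} \approx 9.4281$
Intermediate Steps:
$x{\left(o,y \right)} = 2 y$
$k{\left(P,R \right)} = \frac{P + R}{P + 2 R}$ ($k{\left(P,R \right)} = \frac{R + P}{P + 2 R} = \frac{P + R}{P + 2 R}$)
$- \frac{25946}{-2752} + \frac{k{\left(-134,165 \right)}}{\left(-9\right) \left(-1355\right)} = - \frac{25946}{-2752} + \frac{\frac{1}{-134 + 2 \cdot 165} \left(-134 + 165\right)}{\left(-9\right) \left(-1355\right)} = \left(-25946\right) \left(- \frac{1}{2752}\right) + \frac{\frac{1}{-134 + 330} \cdot 31}{12195} = \frac{12973}{1376} + \frac{1}{196} \cdot 31 \cdot \frac{1}{12195} = \frac{12973}{1376} + \frac{31}{196} \cdot \frac{1}{12195} = \frac{12973}{1376} + \frac{31}{2390220} = \frac{7752091679}{822235680}$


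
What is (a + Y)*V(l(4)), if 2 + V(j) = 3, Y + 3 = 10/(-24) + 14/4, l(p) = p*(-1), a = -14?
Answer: -167/12 ≈ -13.917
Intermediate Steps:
l(p) = -p
Y = 1/12 (Y = -3 + (10/(-24) + 14/4) = -3 + (10*(-1/24) + 14*(¼)) = -3 + (-5/12 + 7/2) = -3 + 37/12 = 1/12 ≈ 0.083333)
V(j) = 1 (V(j) = -2 + 3 = 1)
(a + Y)*V(l(4)) = (-14 + 1/12)*1 = -167/12*1 = -167/12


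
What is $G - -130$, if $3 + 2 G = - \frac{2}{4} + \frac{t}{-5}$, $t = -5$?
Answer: $\frac{515}{4} \approx 128.75$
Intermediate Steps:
$G = - \frac{5}{4}$ ($G = - \frac{3}{2} + \frac{- \frac{2}{4} - \frac{5}{-5}}{2} = - \frac{3}{2} + \frac{\left(-2\right) \frac{1}{4} - -1}{2} = - \frac{3}{2} + \frac{- \frac{1}{2} + 1}{2} = - \frac{3}{2} + \frac{1}{2} \cdot \frac{1}{2} = - \frac{3}{2} + \frac{1}{4} = - \frac{5}{4} \approx -1.25$)
$G - -130 = - \frac{5}{4} - -130 = - \frac{5}{4} + 130 = \frac{515}{4}$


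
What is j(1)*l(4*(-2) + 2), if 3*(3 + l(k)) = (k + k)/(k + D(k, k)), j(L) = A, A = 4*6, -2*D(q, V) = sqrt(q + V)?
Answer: 24*(-3*sqrt(3) + 14*I)/(sqrt(3) - 6*I) ≈ -57.231 - 4.2635*I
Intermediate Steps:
D(q, V) = -sqrt(V + q)/2 (D(q, V) = -sqrt(q + V)/2 = -sqrt(V + q)/2)
A = 24
j(L) = 24
l(k) = -3 + 2*k/(3*(k - sqrt(2)*sqrt(k)/2)) (l(k) = -3 + ((k + k)/(k - sqrt(k + k)/2))/3 = -3 + ((2*k)/(k - sqrt(2)*sqrt(k)/2))/3 = -3 + (2*k/(k - sqrt(2)*sqrt(k)/2))/3 = -3 + 2*k/(3*(k - sqrt(2)*sqrt(k)/2)))
j(1)*l(4*(-2) + 2) = 24*((-14*(4*(-2) + 2) + 9*sqrt(2)*sqrt(4*(-2) + 2))/(3*(2*(4*(-2) + 2) - sqrt(2)*sqrt(4*(-2) + 2)))) = 24*((-14*(-8 + 2) + 9*sqrt(2)*sqrt(-8 + 2))/(3*(2*(-8 + 2) - sqrt(2)*sqrt(-8 + 2)))) = 24*((-14*(-6) + 9*sqrt(2)*sqrt(-6))/(3*(2*(-6) - sqrt(2)*sqrt(-6)))) = 24*((84 + 9*sqrt(2)*(I*sqrt(6)))/(3*(-12 - sqrt(2)*I*sqrt(6)))) = 24*((84 + 18*I*sqrt(3))/(3*(-12 - 2*I*sqrt(3)))) = 8*(84 + 18*I*sqrt(3))/(-12 - 2*I*sqrt(3))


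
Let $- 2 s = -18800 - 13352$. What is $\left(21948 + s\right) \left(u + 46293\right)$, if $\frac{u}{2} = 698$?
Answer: $1813326536$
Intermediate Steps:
$u = 1396$ ($u = 2 \cdot 698 = 1396$)
$s = 16076$ ($s = - \frac{-18800 - 13352}{2} = \left(- \frac{1}{2}\right) \left(-32152\right) = 16076$)
$\left(21948 + s\right) \left(u + 46293\right) = \left(21948 + 16076\right) \left(1396 + 46293\right) = 38024 \cdot 47689 = 1813326536$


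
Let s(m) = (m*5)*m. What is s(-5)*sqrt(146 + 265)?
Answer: 125*sqrt(411) ≈ 2534.1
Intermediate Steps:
s(m) = 5*m**2 (s(m) = (5*m)*m = 5*m**2)
s(-5)*sqrt(146 + 265) = (5*(-5)**2)*sqrt(146 + 265) = (5*25)*sqrt(411) = 125*sqrt(411)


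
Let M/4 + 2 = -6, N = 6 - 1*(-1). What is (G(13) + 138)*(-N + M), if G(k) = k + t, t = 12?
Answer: -6357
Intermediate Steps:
N = 7 (N = 6 + 1 = 7)
M = -32 (M = -8 + 4*(-6) = -8 - 24 = -32)
G(k) = 12 + k (G(k) = k + 12 = 12 + k)
(G(13) + 138)*(-N + M) = ((12 + 13) + 138)*(-1*7 - 32) = (25 + 138)*(-7 - 32) = 163*(-39) = -6357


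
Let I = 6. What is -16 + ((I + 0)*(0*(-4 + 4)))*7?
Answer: -16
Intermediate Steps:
-16 + ((I + 0)*(0*(-4 + 4)))*7 = -16 + ((6 + 0)*(0*(-4 + 4)))*7 = -16 + (6*(0*0))*7 = -16 + (6*0)*7 = -16 + 0*7 = -16 + 0 = -16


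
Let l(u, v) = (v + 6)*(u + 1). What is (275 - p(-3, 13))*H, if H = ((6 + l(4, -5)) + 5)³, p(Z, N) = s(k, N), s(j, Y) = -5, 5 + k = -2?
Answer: 1146880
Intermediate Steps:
k = -7 (k = -5 - 2 = -7)
p(Z, N) = -5
l(u, v) = (1 + u)*(6 + v) (l(u, v) = (6 + v)*(1 + u) = (1 + u)*(6 + v))
H = 4096 (H = ((6 + (6 - 5 + 6*4 + 4*(-5))) + 5)³ = ((6 + (6 - 5 + 24 - 20)) + 5)³ = ((6 + 5) + 5)³ = (11 + 5)³ = 16³ = 4096)
(275 - p(-3, 13))*H = (275 - 1*(-5))*4096 = (275 + 5)*4096 = 280*4096 = 1146880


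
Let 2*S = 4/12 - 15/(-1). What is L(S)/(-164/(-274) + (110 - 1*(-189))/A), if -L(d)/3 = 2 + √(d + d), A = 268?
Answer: -220296/62939 - 36716*√138/62939 ≈ -10.353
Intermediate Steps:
S = 23/3 (S = (4/12 - 15/(-1))/2 = (4*(1/12) - 15*(-1))/2 = (⅓ + 15)/2 = (½)*(46/3) = 23/3 ≈ 7.6667)
L(d) = -6 - 3*√2*√d (L(d) = -3*(2 + √(d + d)) = -3*(2 + √(2*d)) = -3*(2 + √2*√d) = -6 - 3*√2*√d)
L(S)/(-164/(-274) + (110 - 1*(-189))/A) = (-6 - 3*√2*√(23/3))/(-164/(-274) + (110 - 1*(-189))/268) = (-6 - 3*√2*√69/3)/(-164*(-1/274) + (110 + 189)*(1/268)) = (-6 - √138)/(82/137 + 299*(1/268)) = (-6 - √138)/(82/137 + 299/268) = (-6 - √138)/(62939/36716) = (-6 - √138)*(36716/62939) = -220296/62939 - 36716*√138/62939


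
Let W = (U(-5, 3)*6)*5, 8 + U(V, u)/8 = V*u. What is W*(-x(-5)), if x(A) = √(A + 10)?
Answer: 5520*√5 ≈ 12343.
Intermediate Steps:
U(V, u) = -64 + 8*V*u (U(V, u) = -64 + 8*(V*u) = -64 + 8*V*u)
x(A) = √(10 + A)
W = -5520 (W = ((-64 + 8*(-5)*3)*6)*5 = ((-64 - 120)*6)*5 = -184*6*5 = -1104*5 = -5520)
W*(-x(-5)) = -(-5520)*√(10 - 5) = -(-5520)*√5 = 5520*√5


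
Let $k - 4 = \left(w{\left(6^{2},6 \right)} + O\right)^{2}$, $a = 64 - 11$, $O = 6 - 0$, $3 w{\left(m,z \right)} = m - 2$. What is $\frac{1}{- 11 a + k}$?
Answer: $- \frac{9}{2507} \approx -0.0035899$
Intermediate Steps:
$w{\left(m,z \right)} = - \frac{2}{3} + \frac{m}{3}$ ($w{\left(m,z \right)} = \frac{m - 2}{3} = \frac{-2 + m}{3} = - \frac{2}{3} + \frac{m}{3}$)
$O = 6$ ($O = 6 + 0 = 6$)
$a = 53$ ($a = 64 - 11 = 53$)
$k = \frac{2740}{9}$ ($k = 4 + \left(\left(- \frac{2}{3} + \frac{6^{2}}{3}\right) + 6\right)^{2} = 4 + \left(\left(- \frac{2}{3} + \frac{1}{3} \cdot 36\right) + 6\right)^{2} = 4 + \left(\left(- \frac{2}{3} + 12\right) + 6\right)^{2} = 4 + \left(\frac{34}{3} + 6\right)^{2} = 4 + \left(\frac{52}{3}\right)^{2} = 4 + \frac{2704}{9} = \frac{2740}{9} \approx 304.44$)
$\frac{1}{- 11 a + k} = \frac{1}{\left(-11\right) 53 + \frac{2740}{9}} = \frac{1}{-583 + \frac{2740}{9}} = \frac{1}{- \frac{2507}{9}} = - \frac{9}{2507}$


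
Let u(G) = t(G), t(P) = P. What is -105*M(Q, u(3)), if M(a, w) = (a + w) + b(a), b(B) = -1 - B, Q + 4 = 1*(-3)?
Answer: -210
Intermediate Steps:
Q = -7 (Q = -4 + 1*(-3) = -4 - 3 = -7)
u(G) = G
M(a, w) = -1 + w (M(a, w) = (a + w) + (-1 - a) = -1 + w)
-105*M(Q, u(3)) = -105*(-1 + 3) = -105*2 = -210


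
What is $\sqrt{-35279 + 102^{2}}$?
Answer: $5 i \sqrt{995} \approx 157.72 i$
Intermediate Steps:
$\sqrt{-35279 + 102^{2}} = \sqrt{-35279 + 10404} = \sqrt{-24875} = 5 i \sqrt{995}$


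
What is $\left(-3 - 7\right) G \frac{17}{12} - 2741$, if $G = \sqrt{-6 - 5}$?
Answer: $-2741 - \frac{85 i \sqrt{11}}{6} \approx -2741.0 - 46.986 i$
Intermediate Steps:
$G = i \sqrt{11}$ ($G = \sqrt{-11} = i \sqrt{11} \approx 3.3166 i$)
$\left(-3 - 7\right) G \frac{17}{12} - 2741 = \left(-3 - 7\right) i \sqrt{11} \cdot \frac{17}{12} - 2741 = \left(-3 - 7\right) i \sqrt{11} \cdot 17 \cdot \frac{1}{12} - 2741 = - 10 i \sqrt{11} \cdot \frac{17}{12} - 2741 = - \frac{85 i \sqrt{11}}{6} - 2741 = -2741 - \frac{85 i \sqrt{11}}{6}$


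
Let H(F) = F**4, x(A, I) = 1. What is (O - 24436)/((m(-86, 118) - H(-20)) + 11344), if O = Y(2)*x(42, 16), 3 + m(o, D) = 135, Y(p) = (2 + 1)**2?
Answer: 24427/148524 ≈ 0.16446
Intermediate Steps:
Y(p) = 9 (Y(p) = 3**2 = 9)
m(o, D) = 132 (m(o, D) = -3 + 135 = 132)
O = 9 (O = 9*1 = 9)
(O - 24436)/((m(-86, 118) - H(-20)) + 11344) = (9 - 24436)/((132 - 1*(-20)**4) + 11344) = -24427/((132 - 1*160000) + 11344) = -24427/((132 - 160000) + 11344) = -24427/(-159868 + 11344) = -24427/(-148524) = -24427*(-1/148524) = 24427/148524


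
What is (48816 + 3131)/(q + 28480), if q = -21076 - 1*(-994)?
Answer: 51947/8398 ≈ 6.1856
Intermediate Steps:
q = -20082 (q = -21076 + 994 = -20082)
(48816 + 3131)/(q + 28480) = (48816 + 3131)/(-20082 + 28480) = 51947/8398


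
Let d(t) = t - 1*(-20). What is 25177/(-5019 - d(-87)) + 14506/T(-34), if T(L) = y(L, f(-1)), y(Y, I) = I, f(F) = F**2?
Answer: 71808535/4952 ≈ 14501.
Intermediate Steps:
d(t) = 20 + t (d(t) = t + 20 = 20 + t)
T(L) = 1 (T(L) = (-1)**2 = 1)
25177/(-5019 - d(-87)) + 14506/T(-34) = 25177/(-5019 - (20 - 87)) + 14506/1 = 25177/(-5019 - 1*(-67)) + 14506*1 = 25177/(-5019 + 67) + 14506 = 25177/(-4952) + 14506 = 25177*(-1/4952) + 14506 = -25177/4952 + 14506 = 71808535/4952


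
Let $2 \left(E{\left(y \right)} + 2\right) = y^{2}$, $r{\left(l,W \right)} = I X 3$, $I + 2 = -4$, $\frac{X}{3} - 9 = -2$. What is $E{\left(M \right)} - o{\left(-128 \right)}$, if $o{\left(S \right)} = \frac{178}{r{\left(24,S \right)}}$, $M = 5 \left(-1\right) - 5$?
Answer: $\frac{9161}{189} \approx 48.471$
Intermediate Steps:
$X = 21$ ($X = 27 + 3 \left(-2\right) = 27 - 6 = 21$)
$I = -6$ ($I = -2 - 4 = -6$)
$r{\left(l,W \right)} = -378$ ($r{\left(l,W \right)} = \left(-6\right) 21 \cdot 3 = \left(-126\right) 3 = -378$)
$M = -10$ ($M = -5 - 5 = -10$)
$E{\left(y \right)} = -2 + \frac{y^{2}}{2}$
$o{\left(S \right)} = - \frac{89}{189}$ ($o{\left(S \right)} = \frac{178}{-378} = 178 \left(- \frac{1}{378}\right) = - \frac{89}{189}$)
$E{\left(M \right)} - o{\left(-128 \right)} = \left(-2 + \frac{\left(-10\right)^{2}}{2}\right) - - \frac{89}{189} = \left(-2 + \frac{1}{2} \cdot 100\right) + \frac{89}{189} = \left(-2 + 50\right) + \frac{89}{189} = 48 + \frac{89}{189} = \frac{9161}{189}$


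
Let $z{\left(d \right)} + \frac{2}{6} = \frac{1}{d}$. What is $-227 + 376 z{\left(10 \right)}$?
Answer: $- \frac{4721}{15} \approx -314.73$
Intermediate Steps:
$z{\left(d \right)} = - \frac{1}{3} + \frac{1}{d}$
$-227 + 376 z{\left(10 \right)} = -227 + 376 \frac{3 - 10}{3 \cdot 10} = -227 + 376 \cdot \frac{1}{3} \cdot \frac{1}{10} \left(3 - 10\right) = -227 + 376 \cdot \frac{1}{3} \cdot \frac{1}{10} \left(-7\right) = -227 + 376 \left(- \frac{7}{30}\right) = -227 - \frac{1316}{15} = - \frac{4721}{15}$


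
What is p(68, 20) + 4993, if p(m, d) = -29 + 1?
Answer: 4965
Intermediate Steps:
p(m, d) = -28
p(68, 20) + 4993 = -28 + 4993 = 4965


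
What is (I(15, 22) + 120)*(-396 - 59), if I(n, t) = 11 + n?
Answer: -66430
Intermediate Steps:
(I(15, 22) + 120)*(-396 - 59) = ((11 + 15) + 120)*(-396 - 59) = (26 + 120)*(-455) = 146*(-455) = -66430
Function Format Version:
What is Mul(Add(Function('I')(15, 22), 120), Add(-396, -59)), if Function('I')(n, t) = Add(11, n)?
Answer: -66430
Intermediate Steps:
Mul(Add(Function('I')(15, 22), 120), Add(-396, -59)) = Mul(Add(Add(11, 15), 120), Add(-396, -59)) = Mul(Add(26, 120), -455) = Mul(146, -455) = -66430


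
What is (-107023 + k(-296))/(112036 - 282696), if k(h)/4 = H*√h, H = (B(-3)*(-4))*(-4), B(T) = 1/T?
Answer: 15289/24380 + 32*I*√74/127995 ≈ 0.62711 + 0.0021507*I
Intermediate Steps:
B(T) = 1/T
H = -16/3 (H = (-4/(-3))*(-4) = -⅓*(-4)*(-4) = (4/3)*(-4) = -16/3 ≈ -5.3333)
k(h) = -64*√h/3 (k(h) = 4*(-16*√h/3) = -64*√h/3)
(-107023 + k(-296))/(112036 - 282696) = (-107023 - 128*I*√74/3)/(112036 - 282696) = (-107023 - 128*I*√74/3)/(-170660) = (-107023 - 128*I*√74/3)*(-1/170660) = 15289/24380 + 32*I*√74/127995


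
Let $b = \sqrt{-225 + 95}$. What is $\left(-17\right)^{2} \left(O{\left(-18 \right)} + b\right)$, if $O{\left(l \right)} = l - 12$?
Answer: $-8670 + 289 i \sqrt{130} \approx -8670.0 + 3295.1 i$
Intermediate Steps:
$b = i \sqrt{130}$ ($b = \sqrt{-130} = i \sqrt{130} \approx 11.402 i$)
$O{\left(l \right)} = -12 + l$ ($O{\left(l \right)} = l - 12 = -12 + l$)
$\left(-17\right)^{2} \left(O{\left(-18 \right)} + b\right) = \left(-17\right)^{2} \left(\left(-12 - 18\right) + i \sqrt{130}\right) = 289 \left(-30 + i \sqrt{130}\right) = -8670 + 289 i \sqrt{130}$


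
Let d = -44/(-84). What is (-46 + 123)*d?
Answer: 121/3 ≈ 40.333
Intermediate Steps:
d = 11/21 (d = -44*(-1/84) = 11/21 ≈ 0.52381)
(-46 + 123)*d = (-46 + 123)*(11/21) = 77*(11/21) = 121/3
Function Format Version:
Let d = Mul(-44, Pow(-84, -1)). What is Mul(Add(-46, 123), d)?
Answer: Rational(121, 3) ≈ 40.333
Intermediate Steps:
d = Rational(11, 21) (d = Mul(-44, Rational(-1, 84)) = Rational(11, 21) ≈ 0.52381)
Mul(Add(-46, 123), d) = Mul(Add(-46, 123), Rational(11, 21)) = Mul(77, Rational(11, 21)) = Rational(121, 3)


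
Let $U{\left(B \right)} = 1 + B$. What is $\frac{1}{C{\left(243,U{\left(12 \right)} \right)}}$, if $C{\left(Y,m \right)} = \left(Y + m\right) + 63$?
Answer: $\frac{1}{319} \approx 0.0031348$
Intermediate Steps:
$C{\left(Y,m \right)} = 63 + Y + m$
$\frac{1}{C{\left(243,U{\left(12 \right)} \right)}} = \frac{1}{63 + 243 + \left(1 + 12\right)} = \frac{1}{63 + 243 + 13} = \frac{1}{319}$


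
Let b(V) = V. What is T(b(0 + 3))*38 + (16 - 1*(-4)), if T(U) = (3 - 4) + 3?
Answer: 96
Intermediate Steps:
T(U) = 2 (T(U) = -1 + 3 = 2)
T(b(0 + 3))*38 + (16 - 1*(-4)) = 2*38 + (16 - 1*(-4)) = 76 + (16 + 4) = 76 + 20 = 96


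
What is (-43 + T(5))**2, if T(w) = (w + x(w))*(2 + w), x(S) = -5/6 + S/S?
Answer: 1681/36 ≈ 46.694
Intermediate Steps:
x(S) = 1/6 (x(S) = -5*1/6 + 1 = -5/6 + 1 = 1/6)
T(w) = (2 + w)*(1/6 + w) (T(w) = (w + 1/6)*(2 + w) = (1/6 + w)*(2 + w) = (2 + w)*(1/6 + w))
(-43 + T(5))**2 = (-43 + (1/3 + 5**2 + (13/6)*5))**2 = (-43 + (1/3 + 25 + 65/6))**2 = (-43 + 217/6)**2 = (-41/6)**2 = 1681/36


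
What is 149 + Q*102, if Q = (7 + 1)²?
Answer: 6677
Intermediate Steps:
Q = 64 (Q = 8² = 64)
149 + Q*102 = 149 + 64*102 = 149 + 6528 = 6677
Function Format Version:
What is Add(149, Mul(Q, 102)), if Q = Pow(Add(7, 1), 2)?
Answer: 6677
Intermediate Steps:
Q = 64 (Q = Pow(8, 2) = 64)
Add(149, Mul(Q, 102)) = Add(149, Mul(64, 102)) = Add(149, 6528) = 6677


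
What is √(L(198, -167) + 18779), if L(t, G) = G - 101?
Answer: √18511 ≈ 136.06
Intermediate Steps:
L(t, G) = -101 + G
√(L(198, -167) + 18779) = √((-101 - 167) + 18779) = √(-268 + 18779) = √18511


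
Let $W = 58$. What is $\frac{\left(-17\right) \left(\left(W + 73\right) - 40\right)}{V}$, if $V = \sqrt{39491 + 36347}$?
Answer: $- \frac{221 \sqrt{75838}}{10834} \approx -5.6175$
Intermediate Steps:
$V = \sqrt{75838} \approx 275.39$
$\frac{\left(-17\right) \left(\left(W + 73\right) - 40\right)}{V} = \frac{\left(-17\right) \left(\left(58 + 73\right) - 40\right)}{\sqrt{75838}} = - 17 \left(131 - 40\right) \frac{\sqrt{75838}}{75838} = \left(-17\right) 91 \frac{\sqrt{75838}}{75838} = - 1547 \frac{\sqrt{75838}}{75838} = - \frac{221 \sqrt{75838}}{10834}$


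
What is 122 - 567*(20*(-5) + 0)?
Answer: 56822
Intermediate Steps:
122 - 567*(20*(-5) + 0) = 122 - 567*(-100 + 0) = 122 - 567*(-100) = 122 + 56700 = 56822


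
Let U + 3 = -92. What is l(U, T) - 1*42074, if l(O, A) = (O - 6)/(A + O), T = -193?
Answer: -12117211/288 ≈ -42074.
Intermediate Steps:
U = -95 (U = -3 - 92 = -95)
l(O, A) = (-6 + O)/(A + O)
l(U, T) - 1*42074 = (-6 - 95)/(-193 - 95) - 1*42074 = -101/(-288) - 42074 = -1/288*(-101) - 42074 = 101/288 - 42074 = -12117211/288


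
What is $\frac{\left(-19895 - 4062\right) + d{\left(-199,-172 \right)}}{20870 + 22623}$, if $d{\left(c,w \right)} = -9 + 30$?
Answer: $- \frac{23936}{43493} \approx -0.55034$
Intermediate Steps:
$d{\left(c,w \right)} = 21$
$\frac{\left(-19895 - 4062\right) + d{\left(-199,-172 \right)}}{20870 + 22623} = \frac{\left(-19895 - 4062\right) + 21}{20870 + 22623} = \frac{-23957 + 21}{43493} = \left(-23936\right) \frac{1}{43493} = - \frac{23936}{43493}$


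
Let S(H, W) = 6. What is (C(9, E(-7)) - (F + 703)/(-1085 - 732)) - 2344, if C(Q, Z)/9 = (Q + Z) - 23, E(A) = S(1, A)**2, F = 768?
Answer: -3897811/1817 ≈ -2145.2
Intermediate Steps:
E(A) = 36 (E(A) = 6**2 = 36)
C(Q, Z) = -207 + 9*Q + 9*Z (C(Q, Z) = 9*((Q + Z) - 23) = 9*(-23 + Q + Z) = -207 + 9*Q + 9*Z)
(C(9, E(-7)) - (F + 703)/(-1085 - 732)) - 2344 = ((-207 + 9*9 + 9*36) - (768 + 703)/(-1085 - 732)) - 2344 = ((-207 + 81 + 324) - 1471/(-1817)) - 2344 = (198 - 1471*(-1)/1817) - 2344 = (198 - 1*(-1471/1817)) - 2344 = (198 + 1471/1817) - 2344 = 361237/1817 - 2344 = -3897811/1817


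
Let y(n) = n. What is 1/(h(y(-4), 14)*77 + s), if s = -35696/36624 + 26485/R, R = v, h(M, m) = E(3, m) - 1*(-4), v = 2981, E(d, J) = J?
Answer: 6823509/9511357028 ≈ 0.00071741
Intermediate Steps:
h(M, m) = 4 + m (h(M, m) = m - 1*(-4) = m + 4 = 4 + m)
R = 2981
s = 53973554/6823509 (s = -35696/36624 + 26485/2981 = -35696*1/36624 + 26485*(1/2981) = -2231/2289 + 26485/2981 = 53973554/6823509 ≈ 7.9099)
1/(h(y(-4), 14)*77 + s) = 1/((4 + 14)*77 + 53973554/6823509) = 1/(18*77 + 53973554/6823509) = 1/(1386 + 53973554/6823509) = 1/(9511357028/6823509) = 6823509/9511357028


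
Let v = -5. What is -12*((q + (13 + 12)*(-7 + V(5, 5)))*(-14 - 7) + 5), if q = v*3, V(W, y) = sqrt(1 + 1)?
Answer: -47940 + 6300*sqrt(2) ≈ -39030.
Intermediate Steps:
V(W, y) = sqrt(2)
q = -15 (q = -5*3 = -15)
-12*((q + (13 + 12)*(-7 + V(5, 5)))*(-14 - 7) + 5) = -12*((-15 + (13 + 12)*(-7 + sqrt(2)))*(-14 - 7) + 5) = -12*((-15 + 25*(-7 + sqrt(2)))*(-21) + 5) = -12*((-15 + (-175 + 25*sqrt(2)))*(-21) + 5) = -12*((-190 + 25*sqrt(2))*(-21) + 5) = -12*((3990 - 525*sqrt(2)) + 5) = -12*(3995 - 525*sqrt(2)) = -47940 + 6300*sqrt(2)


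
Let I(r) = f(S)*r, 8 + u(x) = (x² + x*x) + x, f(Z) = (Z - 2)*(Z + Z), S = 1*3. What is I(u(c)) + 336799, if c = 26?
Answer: 345019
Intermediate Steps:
S = 3
f(Z) = 2*Z*(-2 + Z) (f(Z) = (-2 + Z)*(2*Z) = 2*Z*(-2 + Z))
u(x) = -8 + x + 2*x² (u(x) = -8 + ((x² + x*x) + x) = -8 + ((x² + x²) + x) = -8 + (2*x² + x) = -8 + (x + 2*x²) = -8 + x + 2*x²)
I(r) = 6*r (I(r) = (2*3*(-2 + 3))*r = (2*3*1)*r = 6*r)
I(u(c)) + 336799 = 6*(-8 + 26 + 2*26²) + 336799 = 6*(-8 + 26 + 2*676) + 336799 = 6*(-8 + 26 + 1352) + 336799 = 6*1370 + 336799 = 8220 + 336799 = 345019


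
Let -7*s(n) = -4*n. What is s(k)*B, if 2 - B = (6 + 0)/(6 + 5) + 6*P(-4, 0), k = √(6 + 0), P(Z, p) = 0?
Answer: 64*√6/77 ≈ 2.0359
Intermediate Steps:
k = √6 ≈ 2.4495
B = 16/11 (B = 2 - ((6 + 0)/(6 + 5) + 6*0) = 2 - (6/11 + 0) = 2 - 1*6/11 = 2 - 6/11 = 16/11 ≈ 1.4545)
s(n) = 4*n/7 (s(n) = -(-4)*n/7 = 4*n/7)
s(k)*B = (4*√6/7)*(16/11) = 64*√6/77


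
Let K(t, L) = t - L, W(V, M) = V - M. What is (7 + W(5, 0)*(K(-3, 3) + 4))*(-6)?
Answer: 18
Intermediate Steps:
(7 + W(5, 0)*(K(-3, 3) + 4))*(-6) = (7 + (5 - 1*0)*((-3 - 1*3) + 4))*(-6) = (7 + (5 + 0)*((-3 - 3) + 4))*(-6) = (7 + 5*(-6 + 4))*(-6) = (7 + 5*(-2))*(-6) = (7 - 10)*(-6) = -3*(-6) = 18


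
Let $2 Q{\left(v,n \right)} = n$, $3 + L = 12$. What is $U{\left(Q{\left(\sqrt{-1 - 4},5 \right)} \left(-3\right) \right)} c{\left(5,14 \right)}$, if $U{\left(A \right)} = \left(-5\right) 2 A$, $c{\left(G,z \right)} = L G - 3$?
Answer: $3150$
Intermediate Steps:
$L = 9$ ($L = -3 + 12 = 9$)
$Q{\left(v,n \right)} = \frac{n}{2}$
$c{\left(G,z \right)} = -3 + 9 G$ ($c{\left(G,z \right)} = 9 G - 3 = -3 + 9 G$)
$U{\left(A \right)} = - 10 A$
$U{\left(Q{\left(\sqrt{-1 - 4},5 \right)} \left(-3\right) \right)} c{\left(5,14 \right)} = - 10 \cdot \frac{1}{2} \cdot 5 \left(-3\right) \left(-3 + 9 \cdot 5\right) = - 10 \cdot \frac{5}{2} \left(-3\right) \left(-3 + 45\right) = \left(-10\right) \left(- \frac{15}{2}\right) 42 = 75 \cdot 42 = 3150$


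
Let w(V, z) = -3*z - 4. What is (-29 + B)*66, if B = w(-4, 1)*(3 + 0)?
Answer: -3300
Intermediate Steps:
w(V, z) = -4 - 3*z
B = -21 (B = (-4 - 3*1)*(3 + 0) = (-4 - 3)*3 = -7*3 = -21)
(-29 + B)*66 = (-29 - 21)*66 = -50*66 = -3300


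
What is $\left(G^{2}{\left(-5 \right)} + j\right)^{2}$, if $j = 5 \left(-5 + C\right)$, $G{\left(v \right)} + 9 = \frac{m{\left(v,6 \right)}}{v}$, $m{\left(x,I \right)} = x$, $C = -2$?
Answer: $841$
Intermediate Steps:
$G{\left(v \right)} = -8$ ($G{\left(v \right)} = -9 + \frac{v}{v} = -9 + 1 = -8$)
$j = -35$ ($j = 5 \left(-5 - 2\right) = 5 \left(-7\right) = -35$)
$\left(G^{2}{\left(-5 \right)} + j\right)^{2} = \left(\left(-8\right)^{2} - 35\right)^{2} = \left(64 - 35\right)^{2} = 29^{2} = 841$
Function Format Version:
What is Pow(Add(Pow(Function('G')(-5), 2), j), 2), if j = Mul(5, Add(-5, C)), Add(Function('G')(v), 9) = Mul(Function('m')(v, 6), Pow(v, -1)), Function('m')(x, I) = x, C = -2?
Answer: 841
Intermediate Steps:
Function('G')(v) = -8 (Function('G')(v) = Add(-9, Mul(v, Pow(v, -1))) = Add(-9, 1) = -8)
j = -35 (j = Mul(5, Add(-5, -2)) = Mul(5, -7) = -35)
Pow(Add(Pow(Function('G')(-5), 2), j), 2) = Pow(Add(Pow(-8, 2), -35), 2) = Pow(Add(64, -35), 2) = Pow(29, 2) = 841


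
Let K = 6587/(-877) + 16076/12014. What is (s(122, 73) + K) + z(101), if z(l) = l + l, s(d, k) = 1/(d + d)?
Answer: 251726720119/1285425916 ≈ 195.83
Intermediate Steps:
s(d, k) = 1/(2*d)
z(l) = 2*l
K = -32518783/5268139 (K = 6587*(-1/877) + 16076*(1/12014) = -6587/877 + 8038/6007 = -32518783/5268139 ≈ -6.1727)
(s(122, 73) + K) + z(101) = ((1/2)/122 - 32518783/5268139) + 2*101 = ((1/2)*(1/122) - 32518783/5268139) + 202 = (1/244 - 32518783/5268139) + 202 = -7929314913/1285425916 + 202 = 251726720119/1285425916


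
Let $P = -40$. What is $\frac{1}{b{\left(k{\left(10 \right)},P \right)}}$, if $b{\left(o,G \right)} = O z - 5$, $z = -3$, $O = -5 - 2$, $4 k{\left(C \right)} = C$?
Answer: $\frac{1}{16} \approx 0.0625$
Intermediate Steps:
$k{\left(C \right)} = \frac{C}{4}$
$O = -7$ ($O = -5 - 2 = -7$)
$b{\left(o,G \right)} = 16$ ($b{\left(o,G \right)} = \left(-7\right) \left(-3\right) - 5 = 21 - 5 = 16$)
$\frac{1}{b{\left(k{\left(10 \right)},P \right)}} = \frac{1}{16}$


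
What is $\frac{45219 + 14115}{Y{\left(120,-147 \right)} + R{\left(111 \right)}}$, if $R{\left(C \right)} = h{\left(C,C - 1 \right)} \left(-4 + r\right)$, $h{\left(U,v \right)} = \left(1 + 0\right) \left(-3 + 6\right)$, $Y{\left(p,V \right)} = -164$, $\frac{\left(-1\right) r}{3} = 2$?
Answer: $- \frac{29667}{97} \approx -305.85$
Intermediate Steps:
$r = -6$ ($r = \left(-3\right) 2 = -6$)
$h{\left(U,v \right)} = 3$ ($h{\left(U,v \right)} = 1 \cdot 3 = 3$)
$R{\left(C \right)} = -30$ ($R{\left(C \right)} = 3 \left(-4 - 6\right) = 3 \left(-10\right) = -30$)
$\frac{45219 + 14115}{Y{\left(120,-147 \right)} + R{\left(111 \right)}} = \frac{45219 + 14115}{-164 - 30} = \frac{59334}{-194} = 59334 \left(- \frac{1}{194}\right) = - \frac{29667}{97}$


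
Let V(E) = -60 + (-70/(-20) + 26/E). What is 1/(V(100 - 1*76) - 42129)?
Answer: -12/506213 ≈ -2.3705e-5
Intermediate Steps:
V(E) = -113/2 + 26/E (V(E) = -60 + (-70*(-1/20) + 26/E) = -60 + (7/2 + 26/E) = -113/2 + 26/E)
1/(V(100 - 1*76) - 42129) = 1/((-113/2 + 26/(100 - 1*76)) - 42129) = 1/((-113/2 + 26/(100 - 76)) - 42129) = 1/((-113/2 + 26/24) - 42129) = 1/((-113/2 + 26*(1/24)) - 42129) = 1/((-113/2 + 13/12) - 42129) = 1/(-665/12 - 42129) = 1/(-506213/12) = -12/506213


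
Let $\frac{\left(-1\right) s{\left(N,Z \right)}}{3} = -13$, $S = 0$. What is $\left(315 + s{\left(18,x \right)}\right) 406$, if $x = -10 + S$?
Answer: $143724$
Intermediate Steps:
$x = -10$ ($x = -10 + 0 = -10$)
$s{\left(N,Z \right)} = 39$ ($s{\left(N,Z \right)} = \left(-3\right) \left(-13\right) = 39$)
$\left(315 + s{\left(18,x \right)}\right) 406 = \left(315 + 39\right) 406 = 354 \cdot 406 = 143724$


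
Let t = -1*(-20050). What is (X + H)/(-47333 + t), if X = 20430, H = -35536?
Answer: 15106/27283 ≈ 0.55368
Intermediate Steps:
t = 20050
(X + H)/(-47333 + t) = (20430 - 35536)/(-47333 + 20050) = -15106/(-27283) = -15106*(-1/27283) = 15106/27283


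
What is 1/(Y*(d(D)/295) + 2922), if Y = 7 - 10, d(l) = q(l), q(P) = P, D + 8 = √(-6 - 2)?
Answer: 42382355/123844689378 + 295*I*√2/123844689378 ≈ 0.00034222 + 3.3687e-9*I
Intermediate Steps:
D = -8 + 2*I*√2 (D = -8 + √(-6 - 2) = -8 + √(-8) = -8 + 2*I*√2 ≈ -8.0 + 2.8284*I)
d(l) = l
Y = -3
1/(Y*(d(D)/295) + 2922) = 1/(-3*(-8 + 2*I*√2)/295 + 2922) = 1/(-3*(-8/295 + 2*I*√2/295) + 2922) = 1/((24/295 - 6*I*√2/295) + 2922) = 1/(862014/295 - 6*I*√2/295)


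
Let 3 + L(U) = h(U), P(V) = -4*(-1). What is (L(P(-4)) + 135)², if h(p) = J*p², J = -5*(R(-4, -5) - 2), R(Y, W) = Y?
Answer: 374544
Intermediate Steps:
J = 30 (J = -5*(-4 - 2) = -5*(-6) = 30)
P(V) = 4
h(p) = 30*p²
L(U) = -3 + 30*U²
(L(P(-4)) + 135)² = ((-3 + 30*4²) + 135)² = ((-3 + 30*16) + 135)² = ((-3 + 480) + 135)² = (477 + 135)² = 612² = 374544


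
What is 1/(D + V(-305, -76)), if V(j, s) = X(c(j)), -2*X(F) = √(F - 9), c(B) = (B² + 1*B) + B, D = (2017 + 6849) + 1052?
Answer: 6612/65562415 + √92406/196687245 ≈ 0.00010240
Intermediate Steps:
D = 9918 (D = 8866 + 1052 = 9918)
c(B) = B² + 2*B (c(B) = (B² + B) + B = (B + B²) + B = B² + 2*B)
X(F) = -√(-9 + F)/2 (X(F) = -√(F - 9)/2 = -√(-9 + F)/2)
V(j, s) = -√(-9 + j*(2 + j))/2
1/(D + V(-305, -76)) = 1/(9918 - √(-9 - 305*(2 - 305))/2) = 1/(9918 - √(-9 - 305*(-303))/2) = 1/(9918 - √(-9 + 92415)/2) = 1/(9918 - √92406/2)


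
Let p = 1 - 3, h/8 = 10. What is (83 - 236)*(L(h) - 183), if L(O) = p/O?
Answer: 1120113/40 ≈ 28003.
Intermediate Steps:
h = 80 (h = 8*10 = 80)
p = -2
L(O) = -2/O
(83 - 236)*(L(h) - 183) = (83 - 236)*(-2/80 - 183) = -153*(-2*1/80 - 183) = -153*(-1/40 - 183) = -153*(-7321/40) = 1120113/40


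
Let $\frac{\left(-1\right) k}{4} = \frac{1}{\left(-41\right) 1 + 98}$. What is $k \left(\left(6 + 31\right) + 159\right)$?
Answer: $- \frac{784}{57} \approx -13.754$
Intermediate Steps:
$k = - \frac{4}{57}$ ($k = - \frac{4}{\left(-41\right) 1 + 98} = - \frac{4}{-41 + 98} = - \frac{4}{57} \approx -0.070175$)
$k \left(\left(6 + 31\right) + 159\right) = - \frac{4 \left(\left(6 + 31\right) + 159\right)}{57} = - \frac{4 \left(37 + 159\right)}{57} = \left(- \frac{4}{57}\right) 196 = - \frac{784}{57}$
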